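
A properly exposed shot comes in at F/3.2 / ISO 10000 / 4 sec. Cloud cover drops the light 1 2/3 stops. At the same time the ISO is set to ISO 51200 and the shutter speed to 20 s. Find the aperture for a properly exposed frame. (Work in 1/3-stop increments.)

Scene light: 1 2/3 stops darker.
ISO: 10000 → 12800 → 16000 → 20000 → 25600 → 32000 → 40000 → 51200 — 2 1/3 stops higher (brighter).
Shutter speed: 4 → 5 → 6 → 8 → 10 → 13 → 15 → 20 — 2 1/3 stops slower (brighter).
Net so far: 3 stops brighter. Aperture: f/3.2 → f/3.5 → f/4 → f/4.5 → f/5 → f/5.6 → f/6.3 → f/7.1 → f/8 → f/9.

f/9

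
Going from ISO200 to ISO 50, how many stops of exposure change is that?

200 → 100 → 50 — count the steps: 2 stops.

2 stops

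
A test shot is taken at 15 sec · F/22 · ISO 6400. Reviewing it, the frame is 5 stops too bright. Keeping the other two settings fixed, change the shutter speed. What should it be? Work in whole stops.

1/2s

Overexposed by 5 stops → need 5 stops darker.
Shutter speed: 15 → 8 → 4 → 2 → 1 → 1/2.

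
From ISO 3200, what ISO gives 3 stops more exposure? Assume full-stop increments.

ISO: 3200 → 6400 → 12800 → 25600 — 3 stops raised (brighter).

ISO 25600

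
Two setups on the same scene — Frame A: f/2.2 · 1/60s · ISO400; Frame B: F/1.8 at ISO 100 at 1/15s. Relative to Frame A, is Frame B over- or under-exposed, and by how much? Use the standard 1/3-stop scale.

Aperture: f/2.2 → f/2 → f/1.8 — 2/3 stop larger aperture (brighter).
Shutter speed: 1/60 → 1/50 → 1/40 → 1/30 → 1/25 → 1/20 → 1/15 — 2 stops slower (brighter).
ISO: 400 → 320 → 250 → 200 → 160 → 125 → 100 — 2 stops dropped (darker).
Net: +2/3 +2 −2 = +2/3 stops.

2/3 stop brighter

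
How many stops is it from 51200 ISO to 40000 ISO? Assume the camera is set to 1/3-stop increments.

51200 → 40000 — count the steps: 1 third-stops = 1/3 stop.

1/3 stop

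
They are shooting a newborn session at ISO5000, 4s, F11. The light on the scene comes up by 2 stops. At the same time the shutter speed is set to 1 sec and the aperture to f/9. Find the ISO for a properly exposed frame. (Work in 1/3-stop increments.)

Scene light: 2 stops brighter.
Shutter speed: 4 → 3.2 → 2.5 → 2 → 1.6 → 1.3 → 1 — 2 stops shorter (darker).
Aperture: f/11 → f/10 → f/9 — 2/3 stop wider (brighter).
Net so far: 2/3 stop brighter. ISO: 5000 → 4000 → 3200.

ISO 3200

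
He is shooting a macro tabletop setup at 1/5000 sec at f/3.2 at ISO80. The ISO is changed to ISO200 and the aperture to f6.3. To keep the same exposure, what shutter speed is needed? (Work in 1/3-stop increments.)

ISO: 80 → 100 → 125 → 160 → 200 — 1 1/3 stops raised (brighter).
Aperture: f/3.2 → f/3.5 → f/4 → f/4.5 → f/5 → f/5.6 → f/6.3 — 2 stops stopped down (darker).
Net change so far: 2/3 stop darker. Offset with the shutter speed: 1/5000 → 1/4000 → 1/3200.

1/3200s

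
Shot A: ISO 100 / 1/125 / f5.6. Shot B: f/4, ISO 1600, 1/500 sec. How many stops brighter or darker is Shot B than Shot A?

3 stops brighter

Aperture: f/5.6 → f/4 — 1 stop larger aperture (brighter).
Shutter speed: 1/125 → 1/250 → 1/500 — 2 stops faster (darker).
ISO: 100 → 200 → 400 → 800 → 1600 — 4 stops raised (brighter).
Net: +1 −2 +4 = +3 stops.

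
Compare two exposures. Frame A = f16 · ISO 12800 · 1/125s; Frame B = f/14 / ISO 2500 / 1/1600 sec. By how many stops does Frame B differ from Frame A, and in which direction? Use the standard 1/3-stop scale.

5 2/3 stops darker

Aperture: f/16 → f/14 — 1/3 stop larger aperture (brighter).
Shutter speed: 1/125 → 1/160 → 1/200 → 1/250 → 1/320 → 1/400 → 1/500 → 1/640 → 1/800 → 1/1000 → 1/1250 → 1/1600 — 3 2/3 stops shorter (darker).
ISO: 12800 → 10000 → 8000 → 6400 → 5000 → 4000 → 3200 → 2500 — 2 1/3 stops lower (darker).
Net: +1/3 −3 2/3 −2 1/3 = −5 2/3 stops.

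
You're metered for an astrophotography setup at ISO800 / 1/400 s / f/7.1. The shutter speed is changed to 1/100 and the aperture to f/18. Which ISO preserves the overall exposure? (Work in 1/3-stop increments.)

Shutter speed: 1/400 → 1/320 → 1/250 → 1/200 → 1/160 → 1/125 → 1/100 — 2 stops longer (brighter).
Aperture: f/7.1 → f/8 → f/9 → f/10 → f/11 → f/13 → f/14 → f/16 → f/18 — 2 2/3 stops narrower (darker).
Net change so far: 2/3 stop darker. Offset with the ISO: 800 → 1000 → 1250.

ISO 1250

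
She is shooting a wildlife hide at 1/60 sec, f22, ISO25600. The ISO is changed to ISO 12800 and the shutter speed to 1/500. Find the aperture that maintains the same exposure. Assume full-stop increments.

ISO: 25600 → 12800 — 1 stop dropped (darker).
Shutter speed: 1/60 → 1/125 → 1/250 → 1/500 — 3 stops shorter (darker).
Net change so far: 4 stops darker. Offset with the aperture: f/22 → f/16 → f/11 → f/8 → f/5.6.

f/5.6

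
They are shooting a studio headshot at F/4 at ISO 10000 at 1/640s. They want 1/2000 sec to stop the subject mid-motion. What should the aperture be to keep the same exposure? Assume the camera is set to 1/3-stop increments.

f/2.2

Shutter speed: 1/640 → 1/800 → 1/1000 → 1/1250 → 1/1600 → 1/2000 — 1 2/3 stops faster (darker).
Need 1 2/3 stops brighter from the aperture: f/4 → f/3.5 → f/3.2 → f/2.8 → f/2.5 → f/2.2.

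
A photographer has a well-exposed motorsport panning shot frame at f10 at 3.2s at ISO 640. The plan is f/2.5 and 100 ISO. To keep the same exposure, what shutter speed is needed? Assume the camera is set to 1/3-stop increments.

Aperture: f/10 → f/9 → f/8 → f/7.1 → f/6.3 → f/5.6 → f/5 → f/4.5 → f/4 → f/3.5 → f/3.2 → f/2.8 → f/2.5 — 4 stops wider (brighter).
ISO: 640 → 500 → 400 → 320 → 250 → 200 → 160 → 125 → 100 — 2 2/3 stops dropped (darker).
Net change so far: 1 1/3 stops brighter. Offset with the shutter speed: 3.2 → 2.5 → 2 → 1.6 → 1.3.

1.3 s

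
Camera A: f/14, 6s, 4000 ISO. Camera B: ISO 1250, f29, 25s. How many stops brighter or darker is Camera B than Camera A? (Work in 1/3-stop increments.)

Aperture: f/14 → f/16 → f/18 → f/20 → f/22 → f/25 → f/29 — 2 stops narrower (darker).
Shutter speed: 6 → 8 → 10 → 13 → 15 → 20 → 25 — 2 stops longer (brighter).
ISO: 4000 → 3200 → 2500 → 2000 → 1600 → 1250 — 1 2/3 stops lower (darker).
Net: −2 +2 −1 2/3 = −1 2/3 stops.

1 2/3 stops darker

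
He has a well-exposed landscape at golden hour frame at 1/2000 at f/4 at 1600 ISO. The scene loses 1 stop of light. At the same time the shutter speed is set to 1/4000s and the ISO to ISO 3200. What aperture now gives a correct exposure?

f/2.8

Scene light: 1 stop darker.
Shutter speed: 1/2000 → 1/4000 — 1 stop shorter (darker).
ISO: 1600 → 3200 — 1 stop raised (brighter).
Net so far: 1 stop darker. Aperture: f/4 → f/2.8.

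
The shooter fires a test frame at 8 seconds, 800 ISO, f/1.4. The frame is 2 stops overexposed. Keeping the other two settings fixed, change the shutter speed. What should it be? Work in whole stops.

2 s

Overexposed by 2 stops → need 2 stops darker.
Shutter speed: 8 → 4 → 2.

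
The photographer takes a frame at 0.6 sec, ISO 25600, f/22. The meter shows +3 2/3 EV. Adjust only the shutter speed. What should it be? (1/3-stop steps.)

1/20s

Overexposed by 3 2/3 stops → need 3 2/3 stops darker.
Shutter speed: 0.6 → 0.5 → 0.4 → 0.3 → 1/4 → 1/5 → 1/6 → 1/8 → 1/10 → 1/13 → 1/15 → 1/20.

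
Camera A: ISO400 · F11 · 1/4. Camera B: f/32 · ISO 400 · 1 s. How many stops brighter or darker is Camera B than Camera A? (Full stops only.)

1 stop darker

Aperture: f/11 → f/16 → f/22 → f/32 — 3 stops stopped down (darker).
Shutter speed: 1/4 → 1/2 → 1 — 2 stops longer (brighter).
ISO: unchanged.
Net: −3 +2 = −1 stop.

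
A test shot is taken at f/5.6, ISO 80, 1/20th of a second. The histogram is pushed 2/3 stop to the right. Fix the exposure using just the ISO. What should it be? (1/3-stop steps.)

ISO 50

Overexposed by 2/3 stop → need 2/3 stop darker.
ISO: 80 → 64 → 50.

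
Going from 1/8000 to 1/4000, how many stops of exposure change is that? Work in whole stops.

1/8000 → 1/4000 — count the steps: 1 stop.

1 stop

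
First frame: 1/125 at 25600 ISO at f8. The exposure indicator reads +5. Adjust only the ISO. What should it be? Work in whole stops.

Overexposed by 5 stops → need 5 stops darker.
ISO: 25600 → 12800 → 6400 → 3200 → 1600 → 800.

ISO 800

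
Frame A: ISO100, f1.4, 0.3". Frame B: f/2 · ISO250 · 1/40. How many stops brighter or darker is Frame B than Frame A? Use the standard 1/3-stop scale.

Aperture: f/1.4 → f/1.6 → f/1.8 → f/2 — 1 stop smaller aperture (darker).
Shutter speed: 0.3 → 1/4 → 1/5 → 1/6 → 1/8 → 1/10 → 1/13 → 1/15 → 1/20 → 1/25 → 1/30 → 1/40 — 3 2/3 stops shorter (darker).
ISO: 100 → 125 → 160 → 200 → 250 — 1 1/3 stops higher (brighter).
Net: −1 −3 2/3 +1 1/3 = −3 1/3 stops.

3 1/3 stops darker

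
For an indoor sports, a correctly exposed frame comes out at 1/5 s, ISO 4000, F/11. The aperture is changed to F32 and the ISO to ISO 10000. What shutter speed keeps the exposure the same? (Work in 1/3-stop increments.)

0.6 s

Aperture: f/11 → f/13 → f/14 → f/16 → f/18 → f/20 → f/22 → f/25 → f/29 → f/32 — 3 stops smaller aperture (darker).
ISO: 4000 → 5000 → 6400 → 8000 → 10000 — 1 1/3 stops higher (brighter).
Net change so far: 1 2/3 stops darker. Offset with the shutter speed: 1/5 → 1/4 → 0.3 → 0.4 → 0.5 → 0.6.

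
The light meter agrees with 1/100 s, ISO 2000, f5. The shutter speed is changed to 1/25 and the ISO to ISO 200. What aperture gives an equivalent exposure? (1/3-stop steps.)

Shutter speed: 1/100 → 1/80 → 1/60 → 1/50 → 1/40 → 1/30 → 1/25 — 2 stops slower (brighter).
ISO: 2000 → 1600 → 1250 → 1000 → 800 → 640 → 500 → 400 → 320 → 250 → 200 — 3 1/3 stops lower (darker).
Net change so far: 1 1/3 stops darker. Offset with the aperture: f/5 → f/4.5 → f/4 → f/3.5 → f/3.2.

f/3.2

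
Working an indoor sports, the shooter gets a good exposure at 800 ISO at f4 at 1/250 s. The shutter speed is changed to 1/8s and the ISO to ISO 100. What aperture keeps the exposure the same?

f/8

Shutter speed: 1/250 → 1/125 → 1/60 → 1/30 → 1/15 → 1/8 — 5 stops longer (brighter).
ISO: 800 → 400 → 200 → 100 — 3 stops dropped (darker).
Net change so far: 2 stops brighter. Offset with the aperture: f/4 → f/5.6 → f/8.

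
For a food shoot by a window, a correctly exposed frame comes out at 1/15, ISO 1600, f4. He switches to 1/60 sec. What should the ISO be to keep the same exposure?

Shutter speed: 1/15 → 1/30 → 1/60 — 2 stops shorter (darker).
Need 2 stops brighter from the ISO: 1600 → 3200 → 6400.

ISO 6400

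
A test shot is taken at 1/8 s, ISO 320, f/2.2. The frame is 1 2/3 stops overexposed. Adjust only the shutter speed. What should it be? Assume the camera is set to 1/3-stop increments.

Overexposed by 1 2/3 stops → need 1 2/3 stops darker.
Shutter speed: 1/8 → 1/10 → 1/13 → 1/15 → 1/20 → 1/25.

1/25s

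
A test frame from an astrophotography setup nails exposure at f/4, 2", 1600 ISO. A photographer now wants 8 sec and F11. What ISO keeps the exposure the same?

Shutter speed: 2 → 4 → 8 — 2 stops longer (brighter).
Aperture: f/4 → f/5.6 → f/8 → f/11 — 3 stops narrower (darker).
Net change so far: 1 stop darker. Offset with the ISO: 1600 → 3200.

ISO 3200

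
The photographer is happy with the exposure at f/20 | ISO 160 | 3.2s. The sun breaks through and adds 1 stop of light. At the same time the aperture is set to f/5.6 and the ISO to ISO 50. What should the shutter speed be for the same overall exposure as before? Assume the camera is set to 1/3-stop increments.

Scene light: 1 stop brighter.
Aperture: f/20 → f/18 → f/16 → f/14 → f/13 → f/11 → f/10 → f/9 → f/8 → f/7.1 → f/6.3 → f/5.6 — 3 2/3 stops larger aperture (brighter).
ISO: 160 → 125 → 100 → 80 → 64 → 50 — 1 2/3 stops dropped (darker).
Net so far: 3 stops brighter. Shutter speed: 3.2 → 2.5 → 2 → 1.6 → 1.3 → 1 → 0.8 → 0.6 → 0.5 → 0.4.

0.4 s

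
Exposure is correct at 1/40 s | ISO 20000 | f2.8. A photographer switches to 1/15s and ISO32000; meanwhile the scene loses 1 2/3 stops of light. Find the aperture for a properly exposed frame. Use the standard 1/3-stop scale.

Scene light: 1 2/3 stops darker.
Shutter speed: 1/40 → 1/30 → 1/25 → 1/20 → 1/15 — 1 1/3 stops longer (brighter).
ISO: 20000 → 25600 → 32000 — 2/3 stop raised (brighter).
Net so far: 1/3 stop brighter. Aperture: f/2.8 → f/3.2.

f/3.2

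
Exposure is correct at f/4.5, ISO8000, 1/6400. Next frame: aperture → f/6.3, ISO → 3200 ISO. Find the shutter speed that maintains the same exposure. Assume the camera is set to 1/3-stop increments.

Aperture: f/4.5 → f/5 → f/5.6 → f/6.3 — 1 stop smaller aperture (darker).
ISO: 8000 → 6400 → 5000 → 4000 → 3200 — 1 1/3 stops lower (darker).
Net change so far: 2 1/3 stops darker. Offset with the shutter speed: 1/6400 → 1/5000 → 1/4000 → 1/3200 → 1/2500 → 1/2000 → 1/1600 → 1/1250.

1/1250s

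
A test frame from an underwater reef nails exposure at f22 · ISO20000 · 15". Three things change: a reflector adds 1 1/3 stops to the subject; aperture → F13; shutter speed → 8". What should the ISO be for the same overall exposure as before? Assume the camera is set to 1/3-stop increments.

ISO 5000

Scene light: 1 1/3 stops brighter.
Aperture: f/22 → f/20 → f/18 → f/16 → f/14 → f/13 — 1 2/3 stops opened up (brighter).
Shutter speed: 15 → 13 → 10 → 8 — 1 stop faster (darker).
Net so far: 2 stops brighter. ISO: 20000 → 16000 → 12800 → 10000 → 8000 → 6400 → 5000.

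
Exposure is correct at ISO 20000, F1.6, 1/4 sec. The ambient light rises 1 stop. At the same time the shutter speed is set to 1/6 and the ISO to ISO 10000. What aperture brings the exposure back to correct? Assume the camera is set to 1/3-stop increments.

f/1.2

Scene light: 1 stop brighter.
Shutter speed: 1/4 → 1/5 → 1/6 — 2/3 stop shorter (darker).
ISO: 20000 → 16000 → 12800 → 10000 — 1 stop dropped (darker).
Net so far: 2/3 stop darker. Aperture: f/1.6 → f/1.4 → f/1.2.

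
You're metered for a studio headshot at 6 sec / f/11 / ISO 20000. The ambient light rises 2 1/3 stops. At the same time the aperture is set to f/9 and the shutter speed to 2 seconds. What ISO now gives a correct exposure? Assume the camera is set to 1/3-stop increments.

ISO 8000

Scene light: 2 1/3 stops brighter.
Aperture: f/11 → f/10 → f/9 — 2/3 stop wider (brighter).
Shutter speed: 6 → 5 → 4 → 3.2 → 2.5 → 2 — 1 2/3 stops faster (darker).
Net so far: 1 1/3 stops brighter. ISO: 20000 → 16000 → 12800 → 10000 → 8000.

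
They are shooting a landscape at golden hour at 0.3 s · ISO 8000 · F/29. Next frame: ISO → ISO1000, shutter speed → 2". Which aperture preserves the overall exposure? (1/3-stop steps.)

f/25

ISO: 8000 → 6400 → 5000 → 4000 → 3200 → 2500 → 2000 → 1600 → 1250 → 1000 — 3 stops lower (darker).
Shutter speed: 0.3 → 0.4 → 0.5 → 0.6 → 0.8 → 1 → 1.3 → 1.6 → 2 — 2 2/3 stops slower (brighter).
Net change so far: 1/3 stop darker. Offset with the aperture: f/29 → f/25.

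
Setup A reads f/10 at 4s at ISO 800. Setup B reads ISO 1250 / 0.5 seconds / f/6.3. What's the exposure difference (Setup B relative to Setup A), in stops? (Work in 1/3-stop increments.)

1 stop darker

Aperture: f/10 → f/9 → f/8 → f/7.1 → f/6.3 — 1 1/3 stops opened up (brighter).
Shutter speed: 4 → 3.2 → 2.5 → 2 → 1.6 → 1.3 → 1 → 0.8 → 0.6 → 0.5 — 3 stops faster (darker).
ISO: 800 → 1000 → 1250 — 2/3 stop raised (brighter).
Net: +1 1/3 −3 +2/3 = −1 stop.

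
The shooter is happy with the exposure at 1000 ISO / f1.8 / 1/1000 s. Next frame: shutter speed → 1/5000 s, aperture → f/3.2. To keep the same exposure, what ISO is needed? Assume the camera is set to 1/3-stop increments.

ISO 16000

Shutter speed: 1/1000 → 1/1250 → 1/1600 → 1/2000 → 1/2500 → 1/3200 → 1/4000 → 1/5000 — 2 1/3 stops faster (darker).
Aperture: f/1.8 → f/2 → f/2.2 → f/2.5 → f/2.8 → f/3.2 — 1 2/3 stops narrower (darker).
Net change so far: 4 stops darker. Offset with the ISO: 1000 → 1250 → 1600 → 2000 → 2500 → 3200 → 4000 → 5000 → 6400 → 8000 → 10000 → 12800 → 16000.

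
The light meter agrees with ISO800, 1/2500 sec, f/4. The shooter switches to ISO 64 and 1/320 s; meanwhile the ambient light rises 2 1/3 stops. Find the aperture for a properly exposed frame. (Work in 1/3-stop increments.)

Scene light: 2 1/3 stops brighter.
ISO: 800 → 640 → 500 → 400 → 320 → 250 → 200 → 160 → 125 → 100 → 80 → 64 — 3 2/3 stops lower (darker).
Shutter speed: 1/2500 → 1/2000 → 1/1600 → 1/1250 → 1/1000 → 1/800 → 1/640 → 1/500 → 1/400 → 1/320 — 3 stops longer (brighter).
Net so far: 1 2/3 stops brighter. Aperture: f/4 → f/4.5 → f/5 → f/5.6 → f/6.3 → f/7.1.

f/7.1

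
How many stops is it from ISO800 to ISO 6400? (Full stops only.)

3 stops

800 → 1600 → 3200 → 6400 — count the steps: 3 stops.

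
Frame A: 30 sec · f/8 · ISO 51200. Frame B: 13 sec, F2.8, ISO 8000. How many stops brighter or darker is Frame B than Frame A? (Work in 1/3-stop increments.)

Aperture: f/8 → f/7.1 → f/6.3 → f/5.6 → f/5 → f/4.5 → f/4 → f/3.5 → f/3.2 → f/2.8 — 3 stops opened up (brighter).
Shutter speed: 30 → 25 → 20 → 15 → 13 — 1 1/3 stops shorter (darker).
ISO: 51200 → 40000 → 32000 → 25600 → 20000 → 16000 → 12800 → 10000 → 8000 — 2 2/3 stops lower (darker).
Net: +3 −1 1/3 −2 2/3 = −1 stop.

1 stop darker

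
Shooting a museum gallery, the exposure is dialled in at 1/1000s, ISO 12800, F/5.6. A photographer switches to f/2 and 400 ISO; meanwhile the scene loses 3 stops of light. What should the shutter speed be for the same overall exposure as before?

Scene light: 3 stops darker.
Aperture: f/5.6 → f/4 → f/2.8 → f/2 — 3 stops larger aperture (brighter).
ISO: 12800 → 6400 → 3200 → 1600 → 800 → 400 — 5 stops dropped (darker).
Net so far: 5 stops darker. Shutter speed: 1/1000 → 1/500 → 1/250 → 1/125 → 1/60 → 1/30.

1/30s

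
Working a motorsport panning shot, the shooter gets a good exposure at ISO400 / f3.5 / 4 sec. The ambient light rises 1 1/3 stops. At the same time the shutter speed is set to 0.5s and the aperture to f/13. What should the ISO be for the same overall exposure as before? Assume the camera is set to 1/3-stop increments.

ISO 16000

Scene light: 1 1/3 stops brighter.
Shutter speed: 4 → 3.2 → 2.5 → 2 → 1.6 → 1.3 → 1 → 0.8 → 0.6 → 0.5 — 3 stops faster (darker).
Aperture: f/3.5 → f/4 → f/4.5 → f/5 → f/5.6 → f/6.3 → f/7.1 → f/8 → f/9 → f/10 → f/11 → f/13 — 3 2/3 stops stopped down (darker).
Net so far: 5 1/3 stops darker. ISO: 400 → 500 → 640 → 800 → 1000 → 1250 → 1600 → 2000 → 2500 → 3200 → 4000 → 5000 → 6400 → 8000 → 10000 → 12800 → 16000.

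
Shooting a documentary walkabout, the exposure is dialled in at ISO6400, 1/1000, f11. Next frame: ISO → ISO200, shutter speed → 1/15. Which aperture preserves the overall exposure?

f/16

ISO: 6400 → 3200 → 1600 → 800 → 400 → 200 — 5 stops lower (darker).
Shutter speed: 1/1000 → 1/500 → 1/250 → 1/125 → 1/60 → 1/30 → 1/15 — 6 stops longer (brighter).
Net change so far: 1 stop brighter. Offset with the aperture: f/11 → f/16.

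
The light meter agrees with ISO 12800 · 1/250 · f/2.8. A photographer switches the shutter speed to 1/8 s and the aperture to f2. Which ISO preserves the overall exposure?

Shutter speed: 1/250 → 1/125 → 1/60 → 1/30 → 1/15 → 1/8 — 5 stops slower (brighter).
Aperture: f/2.8 → f/2 — 1 stop larger aperture (brighter).
Net change so far: 6 stops brighter. Offset with the ISO: 12800 → 6400 → 3200 → 1600 → 800 → 400 → 200.

ISO 200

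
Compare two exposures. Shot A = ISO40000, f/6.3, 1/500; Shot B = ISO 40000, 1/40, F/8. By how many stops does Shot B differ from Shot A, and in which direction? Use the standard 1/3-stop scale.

3 stops brighter

Aperture: f/6.3 → f/7.1 → f/8 — 2/3 stop smaller aperture (darker).
Shutter speed: 1/500 → 1/400 → 1/320 → 1/250 → 1/200 → 1/160 → 1/125 → 1/100 → 1/80 → 1/60 → 1/50 → 1/40 — 3 2/3 stops longer (brighter).
ISO: unchanged.
Net: −2/3 +3 2/3 = +3 stops.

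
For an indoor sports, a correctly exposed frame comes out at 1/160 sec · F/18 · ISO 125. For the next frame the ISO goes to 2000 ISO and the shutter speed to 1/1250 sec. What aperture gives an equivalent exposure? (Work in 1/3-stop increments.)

ISO: 125 → 160 → 200 → 250 → 320 → 400 → 500 → 640 → 800 → 1000 → 1250 → 1600 → 2000 — 4 stops raised (brighter).
Shutter speed: 1/160 → 1/200 → 1/250 → 1/320 → 1/400 → 1/500 → 1/640 → 1/800 → 1/1000 → 1/1250 — 3 stops faster (darker).
Net change so far: 1 stop brighter. Offset with the aperture: f/18 → f/20 → f/22 → f/25.

f/25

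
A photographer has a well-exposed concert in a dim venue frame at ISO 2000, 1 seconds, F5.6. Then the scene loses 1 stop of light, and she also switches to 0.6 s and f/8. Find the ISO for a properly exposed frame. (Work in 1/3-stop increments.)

Scene light: 1 stop darker.
Shutter speed: 1 → 0.8 → 0.6 — 2/3 stop shorter (darker).
Aperture: f/5.6 → f/6.3 → f/7.1 → f/8 — 1 stop narrower (darker).
Net so far: 2 2/3 stops darker. ISO: 2000 → 2500 → 3200 → 4000 → 5000 → 6400 → 8000 → 10000 → 12800.

ISO 12800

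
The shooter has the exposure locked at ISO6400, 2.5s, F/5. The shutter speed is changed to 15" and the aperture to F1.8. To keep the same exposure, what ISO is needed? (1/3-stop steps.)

Shutter speed: 2.5 → 3.2 → 4 → 5 → 6 → 8 → 10 → 13 → 15 — 2 2/3 stops longer (brighter).
Aperture: f/5 → f/4.5 → f/4 → f/3.5 → f/3.2 → f/2.8 → f/2.5 → f/2.2 → f/2 → f/1.8 — 3 stops larger aperture (brighter).
Net change so far: 5 2/3 stops brighter. Offset with the ISO: 6400 → 5000 → 4000 → 3200 → 2500 → 2000 → 1600 → 1250 → 1000 → 800 → 640 → 500 → 400 → 320 → 250 → 200 → 160 → 125.

ISO 125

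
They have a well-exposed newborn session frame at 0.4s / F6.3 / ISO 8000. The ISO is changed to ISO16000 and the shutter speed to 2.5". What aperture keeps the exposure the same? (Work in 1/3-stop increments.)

f/22

ISO: 8000 → 10000 → 12800 → 16000 — 1 stop raised (brighter).
Shutter speed: 0.4 → 0.5 → 0.6 → 0.8 → 1 → 1.3 → 1.6 → 2 → 2.5 — 2 2/3 stops slower (brighter).
Net change so far: 3 2/3 stops brighter. Offset with the aperture: f/6.3 → f/7.1 → f/8 → f/9 → f/10 → f/11 → f/13 → f/14 → f/16 → f/18 → f/20 → f/22.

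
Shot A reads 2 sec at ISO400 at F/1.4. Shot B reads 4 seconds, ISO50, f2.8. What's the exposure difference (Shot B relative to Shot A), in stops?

Aperture: f/1.4 → f/2 → f/2.8 — 2 stops smaller aperture (darker).
Shutter speed: 2 → 4 — 1 stop slower (brighter).
ISO: 400 → 200 → 100 → 50 — 3 stops lower (darker).
Net: −2 +1 −3 = −4 stops.

4 stops darker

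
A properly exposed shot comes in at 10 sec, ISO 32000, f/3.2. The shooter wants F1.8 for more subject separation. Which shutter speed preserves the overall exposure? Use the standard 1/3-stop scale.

3.2 s

Aperture: f/3.2 → f/2.8 → f/2.5 → f/2.2 → f/2 → f/1.8 — 1 2/3 stops larger aperture (brighter).
Need 1 2/3 stops darker from the shutter speed: 10 → 8 → 6 → 5 → 4 → 3.2.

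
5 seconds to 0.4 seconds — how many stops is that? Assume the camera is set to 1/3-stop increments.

3 2/3 stops

5 → 4 → 3.2 → 2.5 → 2 → 1.6 → 1.3 → 1 → 0.8 → 0.6 → 0.5 → 0.4 — count the steps: 11 third-stops = 3 2/3 stops.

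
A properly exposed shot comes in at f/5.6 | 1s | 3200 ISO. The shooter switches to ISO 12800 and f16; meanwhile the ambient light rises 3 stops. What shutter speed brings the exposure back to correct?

Scene light: 3 stops brighter.
ISO: 3200 → 6400 → 12800 — 2 stops higher (brighter).
Aperture: f/5.6 → f/8 → f/11 → f/16 — 3 stops smaller aperture (darker).
Net so far: 2 stops brighter. Shutter speed: 1 → 1/2 → 1/4.

1/4s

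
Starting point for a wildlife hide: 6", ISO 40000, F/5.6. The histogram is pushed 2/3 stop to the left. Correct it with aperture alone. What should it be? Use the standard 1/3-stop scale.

f/4.5

Underexposed by 2/3 stop → need 2/3 stop brighter.
Aperture: f/5.6 → f/5 → f/4.5.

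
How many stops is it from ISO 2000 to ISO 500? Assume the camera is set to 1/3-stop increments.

2 stops

2000 → 1600 → 1250 → 1000 → 800 → 640 → 500 — count the steps: 6 third-stops = 2 stops.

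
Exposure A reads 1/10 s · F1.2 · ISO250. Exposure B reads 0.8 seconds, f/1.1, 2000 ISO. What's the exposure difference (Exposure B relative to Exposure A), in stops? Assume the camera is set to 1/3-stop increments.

6 1/3 stops brighter

Aperture: f/1.2 → f/1.1 — 1/3 stop opened up (brighter).
Shutter speed: 1/10 → 1/8 → 1/6 → 1/5 → 1/4 → 0.3 → 0.4 → 0.5 → 0.6 → 0.8 — 3 stops longer (brighter).
ISO: 250 → 320 → 400 → 500 → 640 → 800 → 1000 → 1250 → 1600 → 2000 — 3 stops raised (brighter).
Net: +1/3 +3 +3 = +6 1/3 stops.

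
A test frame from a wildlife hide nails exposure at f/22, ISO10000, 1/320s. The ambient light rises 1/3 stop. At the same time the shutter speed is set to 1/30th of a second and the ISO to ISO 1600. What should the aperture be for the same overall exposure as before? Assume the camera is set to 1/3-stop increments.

Scene light: 1/3 stop brighter.
Shutter speed: 1/320 → 1/250 → 1/200 → 1/160 → 1/125 → 1/100 → 1/80 → 1/60 → 1/50 → 1/40 → 1/30 — 3 1/3 stops longer (brighter).
ISO: 10000 → 8000 → 6400 → 5000 → 4000 → 3200 → 2500 → 2000 → 1600 — 2 2/3 stops dropped (darker).
Net so far: 1 stop brighter. Aperture: f/22 → f/25 → f/29 → f/32.

f/32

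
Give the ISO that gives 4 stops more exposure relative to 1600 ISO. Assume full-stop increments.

ISO 25600

ISO: 1600 → 3200 → 6400 → 12800 → 25600 — 4 stops raised (brighter).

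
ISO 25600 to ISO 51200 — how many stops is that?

1 stop

25600 → 51200 — count the steps: 1 stop.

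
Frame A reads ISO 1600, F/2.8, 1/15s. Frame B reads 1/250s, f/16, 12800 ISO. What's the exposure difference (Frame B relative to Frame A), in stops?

Aperture: f/2.8 → f/4 → f/5.6 → f/8 → f/11 → f/16 — 5 stops stopped down (darker).
Shutter speed: 1/15 → 1/30 → 1/60 → 1/125 → 1/250 — 4 stops shorter (darker).
ISO: 1600 → 3200 → 6400 → 12800 — 3 stops higher (brighter).
Net: −5 −4 +3 = −6 stops.

6 stops darker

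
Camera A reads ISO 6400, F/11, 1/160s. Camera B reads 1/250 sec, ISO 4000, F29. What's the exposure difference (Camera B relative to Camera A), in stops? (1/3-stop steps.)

Aperture: f/11 → f/13 → f/14 → f/16 → f/18 → f/20 → f/22 → f/25 → f/29 — 2 2/3 stops smaller aperture (darker).
Shutter speed: 1/160 → 1/200 → 1/250 — 2/3 stop faster (darker).
ISO: 6400 → 5000 → 4000 — 2/3 stop lower (darker).
Net: −2 2/3 −2/3 −2/3 = −4 stops.

4 stops darker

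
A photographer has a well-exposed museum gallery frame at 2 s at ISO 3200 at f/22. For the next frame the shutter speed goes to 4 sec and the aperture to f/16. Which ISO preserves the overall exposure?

Shutter speed: 2 → 4 — 1 stop longer (brighter).
Aperture: f/22 → f/16 — 1 stop opened up (brighter).
Net change so far: 2 stops brighter. Offset with the ISO: 3200 → 1600 → 800.

ISO 800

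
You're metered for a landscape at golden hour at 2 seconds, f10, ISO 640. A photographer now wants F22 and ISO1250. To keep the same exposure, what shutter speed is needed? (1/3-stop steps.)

Aperture: f/10 → f/11 → f/13 → f/14 → f/16 → f/18 → f/20 → f/22 — 2 1/3 stops stopped down (darker).
ISO: 640 → 800 → 1000 → 1250 — 1 stop raised (brighter).
Net change so far: 1 1/3 stops darker. Offset with the shutter speed: 2 → 2.5 → 3.2 → 4 → 5.

5 s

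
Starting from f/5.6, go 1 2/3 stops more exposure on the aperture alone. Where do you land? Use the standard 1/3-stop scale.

Aperture: f/5.6 → f/5 → f/4.5 → f/4 → f/3.5 → f/3.2 — 1 2/3 stops wider (brighter).

f/3.2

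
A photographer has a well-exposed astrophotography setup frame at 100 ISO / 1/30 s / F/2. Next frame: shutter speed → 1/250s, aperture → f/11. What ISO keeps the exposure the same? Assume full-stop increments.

Shutter speed: 1/30 → 1/60 → 1/125 → 1/250 — 3 stops faster (darker).
Aperture: f/2 → f/2.8 → f/4 → f/5.6 → f/8 → f/11 — 5 stops narrower (darker).
Net change so far: 8 stops darker. Offset with the ISO: 100 → 200 → 400 → 800 → 1600 → 3200 → 6400 → 12800 → 25600.

ISO 25600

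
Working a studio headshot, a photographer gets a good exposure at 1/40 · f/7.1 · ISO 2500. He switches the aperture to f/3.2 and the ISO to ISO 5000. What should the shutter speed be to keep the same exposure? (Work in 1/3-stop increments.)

Aperture: f/7.1 → f/6.3 → f/5.6 → f/5 → f/4.5 → f/4 → f/3.5 → f/3.2 — 2 1/3 stops opened up (brighter).
ISO: 2500 → 3200 → 4000 → 5000 — 1 stop higher (brighter).
Net change so far: 3 1/3 stops brighter. Offset with the shutter speed: 1/40 → 1/50 → 1/60 → 1/80 → 1/100 → 1/125 → 1/160 → 1/200 → 1/250 → 1/320 → 1/400.

1/400s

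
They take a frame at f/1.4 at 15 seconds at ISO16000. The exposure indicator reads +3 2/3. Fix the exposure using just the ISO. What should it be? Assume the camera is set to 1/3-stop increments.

ISO 1250

Overexposed by 3 2/3 stops → need 3 2/3 stops darker.
ISO: 16000 → 12800 → 10000 → 8000 → 6400 → 5000 → 4000 → 3200 → 2500 → 2000 → 1600 → 1250.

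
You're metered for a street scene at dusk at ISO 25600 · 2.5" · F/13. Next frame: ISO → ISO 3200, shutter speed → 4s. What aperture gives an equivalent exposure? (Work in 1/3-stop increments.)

ISO: 25600 → 20000 → 16000 → 12800 → 10000 → 8000 → 6400 → 5000 → 4000 → 3200 — 3 stops dropped (darker).
Shutter speed: 2.5 → 3.2 → 4 — 2/3 stop slower (brighter).
Net change so far: 2 1/3 stops darker. Offset with the aperture: f/13 → f/11 → f/10 → f/9 → f/8 → f/7.1 → f/6.3 → f/5.6.

f/5.6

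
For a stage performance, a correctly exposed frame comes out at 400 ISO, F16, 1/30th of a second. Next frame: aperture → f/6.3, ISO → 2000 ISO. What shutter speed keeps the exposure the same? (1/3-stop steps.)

Aperture: f/16 → f/14 → f/13 → f/11 → f/10 → f/9 → f/8 → f/7.1 → f/6.3 — 2 2/3 stops wider (brighter).
ISO: 400 → 500 → 640 → 800 → 1000 → 1250 → 1600 → 2000 — 2 1/3 stops higher (brighter).
Net change so far: 5 stops brighter. Offset with the shutter speed: 1/30 → 1/40 → 1/50 → 1/60 → 1/80 → 1/100 → 1/125 → 1/160 → 1/200 → 1/250 → 1/320 → 1/400 → 1/500 → 1/640 → 1/800 → 1/1000.

1/1000s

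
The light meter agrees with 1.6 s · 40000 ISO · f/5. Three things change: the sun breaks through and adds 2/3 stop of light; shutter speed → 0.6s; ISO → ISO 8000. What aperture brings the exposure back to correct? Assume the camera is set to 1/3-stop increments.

f/1.8

Scene light: 2/3 stop brighter.
Shutter speed: 1.6 → 1.3 → 1 → 0.8 → 0.6 — 1 1/3 stops faster (darker).
ISO: 40000 → 32000 → 25600 → 20000 → 16000 → 12800 → 10000 → 8000 — 2 1/3 stops dropped (darker).
Net so far: 3 stops darker. Aperture: f/5 → f/4.5 → f/4 → f/3.5 → f/3.2 → f/2.8 → f/2.5 → f/2.2 → f/2 → f/1.8.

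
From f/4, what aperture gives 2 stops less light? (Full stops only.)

f/8

Aperture: f/4 → f/5.6 → f/8 — 2 stops stopped down (darker).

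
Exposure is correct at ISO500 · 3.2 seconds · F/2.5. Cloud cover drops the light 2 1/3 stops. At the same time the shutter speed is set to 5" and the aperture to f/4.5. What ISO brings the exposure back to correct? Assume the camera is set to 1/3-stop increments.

Scene light: 2 1/3 stops darker.
Shutter speed: 3.2 → 4 → 5 — 2/3 stop longer (brighter).
Aperture: f/2.5 → f/2.8 → f/3.2 → f/3.5 → f/4 → f/4.5 — 1 2/3 stops narrower (darker).
Net so far: 3 1/3 stops darker. ISO: 500 → 640 → 800 → 1000 → 1250 → 1600 → 2000 → 2500 → 3200 → 4000 → 5000.

ISO 5000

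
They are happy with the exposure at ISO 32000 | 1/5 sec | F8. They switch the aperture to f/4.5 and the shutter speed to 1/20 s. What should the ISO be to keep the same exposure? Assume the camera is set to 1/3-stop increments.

Aperture: f/8 → f/7.1 → f/6.3 → f/5.6 → f/5 → f/4.5 — 1 2/3 stops larger aperture (brighter).
Shutter speed: 1/5 → 1/6 → 1/8 → 1/10 → 1/13 → 1/15 → 1/20 — 2 stops faster (darker).
Net change so far: 1/3 stop darker. Offset with the ISO: 32000 → 40000.

ISO 40000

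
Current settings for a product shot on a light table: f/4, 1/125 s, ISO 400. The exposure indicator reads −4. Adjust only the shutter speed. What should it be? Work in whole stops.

Underexposed by 4 stops → need 4 stops brighter.
Shutter speed: 1/125 → 1/60 → 1/30 → 1/15 → 1/8.

1/8s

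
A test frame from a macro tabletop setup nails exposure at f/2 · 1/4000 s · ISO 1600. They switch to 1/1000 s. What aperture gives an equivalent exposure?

Shutter speed: 1/4000 → 1/2000 → 1/1000 — 2 stops longer (brighter).
Need 2 stops darker from the aperture: f/2 → f/2.8 → f/4.

f/4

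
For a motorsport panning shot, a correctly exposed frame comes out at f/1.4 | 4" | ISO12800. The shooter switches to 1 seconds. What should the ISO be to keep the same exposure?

Shutter speed: 4 → 2 → 1 — 2 stops faster (darker).
Need 2 stops brighter from the ISO: 12800 → 25600 → 51200.

ISO 51200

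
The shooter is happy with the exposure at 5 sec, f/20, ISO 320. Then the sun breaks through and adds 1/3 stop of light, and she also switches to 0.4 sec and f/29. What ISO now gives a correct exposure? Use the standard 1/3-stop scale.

Scene light: 1/3 stop brighter.
Shutter speed: 5 → 4 → 3.2 → 2.5 → 2 → 1.6 → 1.3 → 1 → 0.8 → 0.6 → 0.5 → 0.4 — 3 2/3 stops faster (darker).
Aperture: f/20 → f/22 → f/25 → f/29 — 1 stop narrower (darker).
Net so far: 4 1/3 stops darker. ISO: 320 → 400 → 500 → 640 → 800 → 1000 → 1250 → 1600 → 2000 → 2500 → 3200 → 4000 → 5000 → 6400.

ISO 6400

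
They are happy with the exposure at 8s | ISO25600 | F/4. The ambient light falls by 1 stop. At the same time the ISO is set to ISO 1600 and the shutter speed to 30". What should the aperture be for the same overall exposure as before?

f/1.4

Scene light: 1 stop darker.
ISO: 25600 → 12800 → 6400 → 3200 → 1600 — 4 stops dropped (darker).
Shutter speed: 8 → 15 → 30 — 2 stops slower (brighter).
Net so far: 3 stops darker. Aperture: f/4 → f/2.8 → f/2 → f/1.4.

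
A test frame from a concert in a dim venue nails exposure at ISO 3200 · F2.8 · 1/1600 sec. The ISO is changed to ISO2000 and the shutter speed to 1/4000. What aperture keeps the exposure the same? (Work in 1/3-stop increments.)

ISO: 3200 → 2500 → 2000 — 2/3 stop lower (darker).
Shutter speed: 1/1600 → 1/2000 → 1/2500 → 1/3200 → 1/4000 — 1 1/3 stops faster (darker).
Net change so far: 2 stops darker. Offset with the aperture: f/2.8 → f/2.5 → f/2.2 → f/2 → f/1.8 → f/1.6 → f/1.4.

f/1.4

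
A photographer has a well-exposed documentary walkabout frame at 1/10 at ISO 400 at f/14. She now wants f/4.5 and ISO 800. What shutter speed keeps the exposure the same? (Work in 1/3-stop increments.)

1/200s

Aperture: f/14 → f/13 → f/11 → f/10 → f/9 → f/8 → f/7.1 → f/6.3 → f/5.6 → f/5 → f/4.5 — 3 1/3 stops wider (brighter).
ISO: 400 → 500 → 640 → 800 — 1 stop higher (brighter).
Net change so far: 4 1/3 stops brighter. Offset with the shutter speed: 1/10 → 1/13 → 1/15 → 1/20 → 1/25 → 1/30 → 1/40 → 1/50 → 1/60 → 1/80 → 1/100 → 1/125 → 1/160 → 1/200.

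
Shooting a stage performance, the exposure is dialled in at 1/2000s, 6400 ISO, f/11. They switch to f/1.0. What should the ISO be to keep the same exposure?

ISO 50

Aperture: f/11 → f/8 → f/5.6 → f/4 → f/2.8 → f/2 → f/1.4 → f/1.0 — 7 stops opened up (brighter).
Need 7 stops darker from the ISO: 6400 → 3200 → 1600 → 800 → 400 → 200 → 100 → 50.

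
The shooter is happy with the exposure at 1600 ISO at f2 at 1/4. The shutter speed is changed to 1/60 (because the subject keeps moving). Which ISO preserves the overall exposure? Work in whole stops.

ISO 25600

Shutter speed: 1/4 → 1/8 → 1/15 → 1/30 → 1/60 — 4 stops faster (darker).
Need 4 stops brighter from the ISO: 1600 → 3200 → 6400 → 12800 → 25600.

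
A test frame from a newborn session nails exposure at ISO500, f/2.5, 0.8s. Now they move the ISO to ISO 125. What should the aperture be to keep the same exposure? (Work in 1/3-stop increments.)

f/1.2

ISO: 500 → 400 → 320 → 250 → 200 → 160 → 125 — 2 stops dropped (darker).
Need 2 stops brighter from the aperture: f/2.5 → f/2.2 → f/2 → f/1.8 → f/1.6 → f/1.4 → f/1.2.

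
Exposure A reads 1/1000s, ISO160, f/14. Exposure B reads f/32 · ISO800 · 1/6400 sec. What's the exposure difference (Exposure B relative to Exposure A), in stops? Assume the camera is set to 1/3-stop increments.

2 2/3 stops darker

Aperture: f/14 → f/16 → f/18 → f/20 → f/22 → f/25 → f/29 → f/32 — 2 1/3 stops narrower (darker).
Shutter speed: 1/1000 → 1/1250 → 1/1600 → 1/2000 → 1/2500 → 1/3200 → 1/4000 → 1/5000 → 1/6400 — 2 2/3 stops shorter (darker).
ISO: 160 → 200 → 250 → 320 → 400 → 500 → 640 → 800 — 2 1/3 stops higher (brighter).
Net: −2 1/3 −2 2/3 +2 1/3 = −2 2/3 stops.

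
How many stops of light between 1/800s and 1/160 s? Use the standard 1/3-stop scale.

1/800 → 1/640 → 1/500 → 1/400 → 1/320 → 1/250 → 1/200 → 1/160 — count the steps: 7 third-stops = 2 1/3 stops.

2 1/3 stops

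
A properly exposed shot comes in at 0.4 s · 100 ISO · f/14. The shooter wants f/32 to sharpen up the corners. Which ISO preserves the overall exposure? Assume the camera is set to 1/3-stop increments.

ISO 500

Aperture: f/14 → f/16 → f/18 → f/20 → f/22 → f/25 → f/29 → f/32 — 2 1/3 stops narrower (darker).
Need 2 1/3 stops brighter from the ISO: 100 → 125 → 160 → 200 → 250 → 320 → 400 → 500.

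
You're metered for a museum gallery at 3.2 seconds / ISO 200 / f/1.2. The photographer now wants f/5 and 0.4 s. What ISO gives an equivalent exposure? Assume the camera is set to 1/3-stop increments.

ISO 25600

Aperture: f/1.2 → f/1.4 → f/1.6 → f/1.8 → f/2 → f/2.2 → f/2.5 → f/2.8 → f/3.2 → f/3.5 → f/4 → f/4.5 → f/5 — 4 stops narrower (darker).
Shutter speed: 3.2 → 2.5 → 2 → 1.6 → 1.3 → 1 → 0.8 → 0.6 → 0.5 → 0.4 — 3 stops shorter (darker).
Net change so far: 7 stops darker. Offset with the ISO: 200 → 250 → 320 → 400 → 500 → 640 → 800 → 1000 → 1250 → 1600 → 2000 → 2500 → 3200 → 4000 → 5000 → 6400 → 8000 → 10000 → 12800 → 16000 → 20000 → 25600.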